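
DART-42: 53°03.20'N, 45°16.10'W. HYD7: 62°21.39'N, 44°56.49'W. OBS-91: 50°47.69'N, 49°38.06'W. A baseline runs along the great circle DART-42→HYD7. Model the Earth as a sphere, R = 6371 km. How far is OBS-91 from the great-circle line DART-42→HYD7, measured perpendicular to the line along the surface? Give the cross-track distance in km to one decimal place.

DART-42: φ = +53.05333°, λ = -45.26833°
HYD7: φ = +62.35650°, λ = -44.94150°
OBS-91: φ = +50.79483°, λ = -49.63433°
δ₁₃ = central angle DART-42→OBS-91 = 0.061318 rad  (haversine)
θ₁₃ = bearing DART-42→OBS-91 = 231.745°,  θ₁₂ = bearing DART-42→HYD7 = 0.938°
dₓₜ = R·arcsin(sin δ₁₃ · sin(θ₁₃ − θ₁₂)) = 6371·arcsin(0.06128·sin(230.807°)) = -302.689 km
|dₓₜ| = 302.689 km

302.7 km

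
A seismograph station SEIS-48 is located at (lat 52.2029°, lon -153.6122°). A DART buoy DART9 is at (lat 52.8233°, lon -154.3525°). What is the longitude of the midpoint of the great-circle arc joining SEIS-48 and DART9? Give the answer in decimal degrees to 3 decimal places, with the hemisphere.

153.980°W

Bx = cos φ₂ cos Δλ = 0.604225,  By = cos φ₂ sin Δλ = -0.007807
φₘ = atan2(sin φ₁ + sin φ₂, √((cos φ₁ + Bx)² + By²)) = 52.51368°
λₘ = λ₁ + atan2(By, cos φ₁ + Bx) = -153.97974°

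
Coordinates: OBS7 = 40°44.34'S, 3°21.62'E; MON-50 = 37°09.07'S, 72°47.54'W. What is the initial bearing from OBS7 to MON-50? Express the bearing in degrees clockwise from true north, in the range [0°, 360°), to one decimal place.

246.7°

OBS7: φ = -40.73900°, λ = +3.36033°
MON-50: φ = -37.15117°, λ = -72.79233°
Δλ = -76.1527°
y = sin Δλ · cos φ₂ = -0.773880
x = cos φ₁ sin φ₂ − sin φ₁ cos φ₂ cos Δλ = -0.333091
θ = atan2(y, x) = -113.2878° → 246.7122° (mod 360°)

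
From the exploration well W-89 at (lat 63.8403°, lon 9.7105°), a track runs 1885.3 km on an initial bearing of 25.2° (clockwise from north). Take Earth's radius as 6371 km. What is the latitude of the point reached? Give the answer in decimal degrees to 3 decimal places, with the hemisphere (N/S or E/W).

δ = d/R = 1885.3/6371 = 0.295919 rad
φ₂ = arcsin(sin φ₁ cos δ + cos φ₁ sin δ cos θ)
   = arcsin(0.89757·0.95653 + 0.44087·0.29162·0.90483) = 77.13226°
λ₂ = λ₁ + atan2(sin θ sin δ cos φ₁, cos δ − sin φ₁ sin φ₂) = 43.59651°

77.132°N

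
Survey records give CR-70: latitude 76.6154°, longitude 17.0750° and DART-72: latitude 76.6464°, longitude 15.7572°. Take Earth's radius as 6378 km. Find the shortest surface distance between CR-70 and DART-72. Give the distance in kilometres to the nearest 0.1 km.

34.1 km

Δφ = 0.0310°,  Δλ = -1.3178°
a = sin²(Δφ/2) + cos φ₁ cos φ₂ sin²(Δλ/2) = 0.000007
c = 2·arcsin(√a) = 0.005345 rad = 0.3063°
d = R·c = 6378 × 0.005345 = 34.1 km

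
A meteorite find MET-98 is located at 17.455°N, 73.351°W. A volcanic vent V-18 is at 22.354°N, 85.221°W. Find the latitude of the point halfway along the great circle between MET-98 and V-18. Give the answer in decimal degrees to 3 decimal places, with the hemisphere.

Bx = cos φ₂ cos Δλ = 0.905075,  By = cos φ₂ sin Δλ = -0.190234
φₘ = atan2(sin φ₁ + sin φ₂, √((cos φ₁ + Bx)² + By²)) = 20.00326°
λₘ = λ₁ + atan2(By, cos φ₁ + Bx) = -79.19374°

20.003°N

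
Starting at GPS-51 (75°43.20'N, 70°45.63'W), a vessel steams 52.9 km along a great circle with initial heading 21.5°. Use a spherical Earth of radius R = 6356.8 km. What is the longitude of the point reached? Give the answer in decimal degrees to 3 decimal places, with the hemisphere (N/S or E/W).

70.030°W

GPS-51: φ = +75.72000°, λ = -70.76050°
δ = d/R = 52.9/6356.8 = 0.008322 rad
φ₂ = arcsin(sin φ₁ cos δ + cos φ₁ sin δ cos θ)
   = arcsin(0.96910·0.99997 + 0.24666·0.00832·0.93042) = 76.16255°
λ₂ = λ₁ + atan2(sin θ sin δ cos φ₁, cos δ − sin φ₁ sin φ₂) = -70.02983°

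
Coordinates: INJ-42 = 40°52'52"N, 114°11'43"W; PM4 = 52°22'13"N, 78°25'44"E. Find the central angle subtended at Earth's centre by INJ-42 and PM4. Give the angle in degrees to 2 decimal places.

86.11°

INJ-42: φ = +40.88111°, λ = -114.19528°
PM4: φ = +52.37028°, λ = +78.42889°
Δφ = 11.4892°,  Δλ = -167.3758°
a = sin²(Δφ/2) + cos φ₁ cos φ₂ sin²(Δλ/2) = 0.466062
c = 2·arcsin(√a) = 1.502867 rad = 86.1079°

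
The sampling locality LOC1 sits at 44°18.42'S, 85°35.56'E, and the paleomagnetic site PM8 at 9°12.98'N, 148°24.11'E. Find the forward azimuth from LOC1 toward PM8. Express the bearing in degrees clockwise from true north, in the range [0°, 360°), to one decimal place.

63.9°

LOC1: φ = -44.30700°, λ = +85.59267°
PM8: φ = +9.21633°, λ = +148.40183°
Δλ = 62.8092°
y = sin Δλ · cos φ₂ = 0.878007
x = cos φ₁ sin φ₂ − sin φ₁ cos φ₂ cos Δλ = 0.429678
θ = atan2(y, x) = 63.9239° → 63.9239° (mod 360°)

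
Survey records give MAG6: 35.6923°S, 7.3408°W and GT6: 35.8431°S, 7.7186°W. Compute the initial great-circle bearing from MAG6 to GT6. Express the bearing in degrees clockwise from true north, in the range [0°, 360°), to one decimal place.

Δλ = -0.3778°
y = sin Δλ · cos φ₂ = -0.005345
x = cos φ₁ sin φ₂ − sin φ₁ cos φ₂ cos Δλ = -0.002642
θ = atan2(y, x) = -116.3045° → 243.6955° (mod 360°)

243.7°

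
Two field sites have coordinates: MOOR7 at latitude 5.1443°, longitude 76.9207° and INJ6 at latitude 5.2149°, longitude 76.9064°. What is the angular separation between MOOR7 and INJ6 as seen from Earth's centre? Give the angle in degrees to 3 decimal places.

Δφ = 0.0706°,  Δλ = -0.0143°
a = sin²(Δφ/2) + cos φ₁ cos φ₂ sin²(Δλ/2) = 0.000000
c = 2·arcsin(√a) = 0.001257 rad = 0.0720°

0.072°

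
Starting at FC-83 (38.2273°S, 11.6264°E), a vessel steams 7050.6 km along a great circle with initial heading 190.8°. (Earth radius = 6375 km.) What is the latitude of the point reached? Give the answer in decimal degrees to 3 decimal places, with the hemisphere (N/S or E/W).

75.274°S

δ = d/R = 7050.6/6375 = 1.105976 rad
φ₂ = arcsin(sin φ₁ cos δ + cos φ₁ sin δ cos θ)
   = arcsin(-0.61878·0.44826 + 0.78556·0.89390·-0.98229) = -75.27441°
λ₂ = λ₁ + atan2(sin θ sin δ cos φ₁, cos δ − sin φ₁ sin φ₂) = -127.15311°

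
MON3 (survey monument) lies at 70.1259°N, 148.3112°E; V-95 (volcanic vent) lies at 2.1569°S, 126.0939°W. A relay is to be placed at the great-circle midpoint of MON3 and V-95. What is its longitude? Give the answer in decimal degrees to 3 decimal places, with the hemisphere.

Bx = cos φ₂ cos Δλ = 0.076753,  By = cos φ₂ sin Δλ = 0.996340
φₘ = atan2(sin φ₁ + sin φ₂, √((cos φ₁ + Bx)² + By²)) = 39.89406°
λₘ = λ₁ + atan2(By, cos φ₁ + Bx) = -144.38537°

144.385°W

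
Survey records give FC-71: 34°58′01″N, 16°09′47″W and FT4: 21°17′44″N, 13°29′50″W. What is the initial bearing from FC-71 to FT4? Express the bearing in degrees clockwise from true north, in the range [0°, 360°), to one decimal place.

FC-71: φ = +34.96694°, λ = -16.16306°
FT4: φ = +21.29556°, λ = -13.49722°
Δλ = 2.6658°
y = sin Δλ · cos φ₂ = 0.043335
x = cos φ₁ sin φ₂ − sin φ₁ cos φ₂ cos Δλ = -0.235775
θ = atan2(y, x) = 169.5854° → 169.5854° (mod 360°)

169.6°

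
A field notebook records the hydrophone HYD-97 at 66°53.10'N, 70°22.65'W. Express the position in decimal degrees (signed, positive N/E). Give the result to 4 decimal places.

+66.8850°, -70.3775°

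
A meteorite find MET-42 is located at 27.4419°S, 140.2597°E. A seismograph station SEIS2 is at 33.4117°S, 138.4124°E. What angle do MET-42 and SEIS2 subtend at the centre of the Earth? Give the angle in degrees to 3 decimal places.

6.178°

Δφ = -5.9698°,  Δλ = -1.8473°
a = sin²(Δφ/2) + cos φ₁ cos φ₂ sin²(Δλ/2) = 0.002904
c = 2·arcsin(√a) = 0.107831 rad = 6.1783°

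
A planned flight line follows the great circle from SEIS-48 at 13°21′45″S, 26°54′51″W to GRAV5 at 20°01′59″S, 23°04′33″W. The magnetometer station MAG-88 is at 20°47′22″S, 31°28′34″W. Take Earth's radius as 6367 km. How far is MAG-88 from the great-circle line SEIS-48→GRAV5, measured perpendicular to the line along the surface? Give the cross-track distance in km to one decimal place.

811.6 km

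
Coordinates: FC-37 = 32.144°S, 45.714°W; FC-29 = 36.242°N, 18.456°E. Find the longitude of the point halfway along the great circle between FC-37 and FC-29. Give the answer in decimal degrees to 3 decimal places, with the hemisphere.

14.502°W

Bx = cos φ₂ cos Δλ = 0.351406,  By = cos φ₂ sin Δλ = 0.725948
φₘ = atan2(sin φ₁ + sin φ₂, √((cos φ₁ + Bx)² + By²)) = 2.41770°
λₘ = λ₁ + atan2(By, cos φ₁ + Bx) = -14.50208°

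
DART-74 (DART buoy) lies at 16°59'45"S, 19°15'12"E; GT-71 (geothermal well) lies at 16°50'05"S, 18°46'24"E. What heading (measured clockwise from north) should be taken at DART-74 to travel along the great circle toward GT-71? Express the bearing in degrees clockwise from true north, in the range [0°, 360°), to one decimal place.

289.3°

DART-74: φ = -16.99583°, λ = +19.25333°
GT-71: φ = -16.83472°, λ = +18.77333°
Δλ = -0.4800°
y = sin Δλ · cos φ₂ = -0.008018
x = cos φ₁ sin φ₂ − sin φ₁ cos φ₂ cos Δλ = 0.002802
θ = atan2(y, x) = -70.7377° → 289.2623° (mod 360°)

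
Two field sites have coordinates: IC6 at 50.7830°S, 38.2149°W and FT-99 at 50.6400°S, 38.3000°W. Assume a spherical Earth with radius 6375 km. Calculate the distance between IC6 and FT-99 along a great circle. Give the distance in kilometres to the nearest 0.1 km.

Δφ = 0.1430°,  Δλ = -0.0851°
a = sin²(Δφ/2) + cos φ₁ cos φ₂ sin²(Δλ/2) = 0.000002
c = 2·arcsin(√a) = 0.002667 rad = 0.1528°
d = R·c = 6375 × 0.002667 = 17.0 km

17.0 km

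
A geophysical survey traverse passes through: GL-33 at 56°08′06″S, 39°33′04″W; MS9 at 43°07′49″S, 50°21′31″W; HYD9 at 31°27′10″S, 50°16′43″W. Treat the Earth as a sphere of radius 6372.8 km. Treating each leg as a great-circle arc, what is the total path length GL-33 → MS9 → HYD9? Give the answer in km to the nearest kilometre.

2937 km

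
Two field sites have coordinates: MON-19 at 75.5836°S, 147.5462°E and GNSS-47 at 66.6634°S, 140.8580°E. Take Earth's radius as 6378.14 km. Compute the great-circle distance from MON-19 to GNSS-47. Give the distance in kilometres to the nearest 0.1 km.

1020.2 km

Δφ = 8.9202°,  Δλ = -6.6882°
a = sin²(Δφ/2) + cos φ₁ cos φ₂ sin²(Δλ/2) = 0.006383
c = 2·arcsin(√a) = 0.159957 rad = 9.1649°
d = R·c = 6378.14 × 0.159957 = 1020.2 km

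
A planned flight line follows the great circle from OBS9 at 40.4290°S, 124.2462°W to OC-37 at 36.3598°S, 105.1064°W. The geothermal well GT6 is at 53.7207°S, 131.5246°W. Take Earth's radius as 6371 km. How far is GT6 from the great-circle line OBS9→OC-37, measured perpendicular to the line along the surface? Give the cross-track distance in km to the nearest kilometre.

δ₁₃ = central angle OBS9→GT6 = 0.247276 rad  (haversine)
θ₁₃ = bearing OBS9→GT6 = 197.835°,  θ₁₂ = bearing OBS9→OC-37 = 80.942°
dₓₜ = R·arcsin(sin δ₁₃ · sin(θ₁₃ − θ₁₂)) = 6371·arcsin(0.24476·sin(116.893°)) = 1402.038 km
|dₓₜ| = 1402.038 km

1402 km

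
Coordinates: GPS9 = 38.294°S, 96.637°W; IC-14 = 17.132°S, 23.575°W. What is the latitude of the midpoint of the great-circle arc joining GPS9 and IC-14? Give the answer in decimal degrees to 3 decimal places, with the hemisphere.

Bx = cos φ₂ cos Δλ = 0.278410,  By = cos φ₂ sin Δλ = 0.914174
φₘ = atan2(sin φ₁ + sin φ₂, √((cos φ₁ + Bx)² + By²)) = -33.10505°
λₘ = λ₁ + atan2(By, cos φ₁ + Bx) = -55.94834°

33.105°S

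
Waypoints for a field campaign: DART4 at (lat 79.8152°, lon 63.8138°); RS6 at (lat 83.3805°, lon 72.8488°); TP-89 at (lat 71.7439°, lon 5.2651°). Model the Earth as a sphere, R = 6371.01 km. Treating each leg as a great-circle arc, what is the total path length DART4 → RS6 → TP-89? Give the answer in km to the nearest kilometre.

DART4→RS6: c = 0.066168 rad, d = 421.56 km
RS6→TP-89: c = 0.293955 rad, d = 1872.79 km
Total = 421.56 + 1872.79 = 2294.35 km

2294 km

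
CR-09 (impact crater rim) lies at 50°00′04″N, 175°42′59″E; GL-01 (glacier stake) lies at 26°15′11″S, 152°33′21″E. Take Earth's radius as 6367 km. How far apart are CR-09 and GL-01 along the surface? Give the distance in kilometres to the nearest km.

CR-09: φ = +50.00111°, λ = +175.71639°
GL-01: φ = -26.25306°, λ = +152.55583°
Δφ = -76.2542°,  Δλ = -23.1606°
a = sin²(Δφ/2) + cos φ₁ cos φ₂ sin²(Δλ/2) = 0.404422
c = 2·arcsin(√a) = 1.378457 rad = 78.9798°
d = R·c = 6367 × 1.378457 = 8776.6 km

8777 km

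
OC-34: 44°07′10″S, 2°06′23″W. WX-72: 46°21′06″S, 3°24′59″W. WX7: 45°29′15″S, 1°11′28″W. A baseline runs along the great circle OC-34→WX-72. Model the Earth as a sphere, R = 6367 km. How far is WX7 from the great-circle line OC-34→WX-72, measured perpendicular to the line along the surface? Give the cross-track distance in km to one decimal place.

123.2 km

OC-34: φ = -44.11944°, λ = -2.10639°
WX-72: φ = -46.35167°, λ = -3.41639°
WX7: φ = -45.48750°, λ = -1.19111°
δ₁₃ = central angle OC-34→WX7 = 0.026430 rad  (haversine)
θ₁₃ = bearing OC-34→WX7 = 154.928°,  θ₁₂ = bearing OC-34→WX-72 = 201.990°
dₓₜ = R·arcsin(sin δ₁₃ · sin(θ₁₃ − θ₁₂)) = 6367·arcsin(0.02643·sin(-47.063°)) = -123.192 km
|dₓₜ| = 123.192 km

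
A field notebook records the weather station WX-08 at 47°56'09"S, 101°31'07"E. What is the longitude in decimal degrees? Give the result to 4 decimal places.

101° + 31′/60 + 7″/3600 = 101 + 0.51667 + 0.00194 = 101.5186°

101.5186°E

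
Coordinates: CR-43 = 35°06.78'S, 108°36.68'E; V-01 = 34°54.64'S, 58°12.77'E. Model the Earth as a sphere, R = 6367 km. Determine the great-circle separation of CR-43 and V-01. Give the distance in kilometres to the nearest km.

CR-43: φ = -35.11300°, λ = +108.61133°
V-01: φ = -34.91067°, λ = +58.21283°
Δφ = 0.2023°,  Δλ = -50.3985°
a = sin²(Δφ/2) + cos φ₁ cos φ₂ sin²(Δλ/2) = 0.121607
c = 2·arcsin(√a) = 0.712413 rad = 40.8183°
d = R·c = 6367 × 0.712413 = 4535.9 km

4536 km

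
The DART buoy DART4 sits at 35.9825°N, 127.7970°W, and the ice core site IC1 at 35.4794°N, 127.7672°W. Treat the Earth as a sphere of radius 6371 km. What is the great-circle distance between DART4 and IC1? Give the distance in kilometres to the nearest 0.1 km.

56.0 km

Δφ = -0.5031°,  Δλ = 0.0298°
a = sin²(Δφ/2) + cos φ₁ cos φ₂ sin²(Δλ/2) = 0.000019
c = 2·arcsin(√a) = 0.008791 rad = 0.5037°
d = R·c = 6371 × 0.008791 = 56.0 km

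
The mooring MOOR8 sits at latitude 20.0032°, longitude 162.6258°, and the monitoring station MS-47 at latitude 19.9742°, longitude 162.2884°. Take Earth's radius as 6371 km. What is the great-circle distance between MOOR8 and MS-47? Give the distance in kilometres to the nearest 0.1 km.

35.4 km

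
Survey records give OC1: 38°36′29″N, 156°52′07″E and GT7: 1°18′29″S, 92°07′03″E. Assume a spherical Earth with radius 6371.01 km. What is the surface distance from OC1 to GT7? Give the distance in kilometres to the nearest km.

OC1: φ = +38.60806°, λ = +156.86861°
GT7: φ = -1.30806°, λ = +92.11750°
Δφ = -39.9161°,  Δλ = -64.7511°
a = sin²(Δφ/2) + cos φ₁ cos φ₂ sin²(Δλ/2) = 0.340505
c = 2·arcsin(√a) = 1.246133 rad = 71.3982°
d = R·c = 6371.01 × 1.246133 = 7939.1 km

7939 km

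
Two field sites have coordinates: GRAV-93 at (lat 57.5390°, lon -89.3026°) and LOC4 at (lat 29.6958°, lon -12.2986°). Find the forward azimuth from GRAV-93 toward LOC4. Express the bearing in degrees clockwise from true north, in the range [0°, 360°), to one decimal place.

Δλ = 77.0040°
y = sin Δλ · cos φ₂ = 0.846418
x = cos φ₁ sin φ₂ − sin φ₁ cos φ₂ cos Δλ = 0.101064
θ = atan2(y, x) = 83.1910° → 83.1910° (mod 360°)

83.2°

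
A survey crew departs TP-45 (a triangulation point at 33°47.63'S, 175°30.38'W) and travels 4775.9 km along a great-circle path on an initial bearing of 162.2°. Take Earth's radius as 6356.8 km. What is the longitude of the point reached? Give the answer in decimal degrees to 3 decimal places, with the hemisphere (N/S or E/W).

135.182°W

TP-45: φ = -33.79383°, λ = -175.50633°
δ = d/R = 4775.9/6356.8 = 0.751306 rad
φ₂ = arcsin(sin φ₁ cos δ + cos φ₁ sin δ cos θ)
   = arcsin(-0.55621·0.73080 + 0.83104·0.68259·-0.95213) = -71.18851°
λ₂ = λ₁ + atan2(sin θ sin δ cos φ₁, cos δ − sin φ₁ sin φ₂) = -135.18192°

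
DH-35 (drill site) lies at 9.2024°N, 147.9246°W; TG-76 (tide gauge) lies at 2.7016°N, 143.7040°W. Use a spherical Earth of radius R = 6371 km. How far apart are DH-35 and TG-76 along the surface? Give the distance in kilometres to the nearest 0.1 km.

860.3 km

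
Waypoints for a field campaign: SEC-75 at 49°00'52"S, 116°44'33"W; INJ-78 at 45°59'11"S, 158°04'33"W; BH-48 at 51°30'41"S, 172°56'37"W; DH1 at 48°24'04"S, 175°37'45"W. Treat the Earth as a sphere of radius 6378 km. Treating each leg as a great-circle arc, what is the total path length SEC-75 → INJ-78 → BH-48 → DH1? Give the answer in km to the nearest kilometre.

SEC-75: φ = -49.01444°, λ = -116.74250°
INJ-78: φ = -45.98639°, λ = -158.07583°
BH-48: φ = -51.51139°, λ = -172.94361°
DH1: φ = -48.40111°, λ = -175.62917°
SEC-75→INJ-78: c = 0.484140 rad, d = 3087.84 km
INJ-78→BH-48: c = 0.195881 rad, d = 1249.33 km
BH-48→DH1: c = 0.062088 rad, d = 396.00 km
Total = 3087.84 + 1249.33 + 396.00 = 4733.17 km

4733 km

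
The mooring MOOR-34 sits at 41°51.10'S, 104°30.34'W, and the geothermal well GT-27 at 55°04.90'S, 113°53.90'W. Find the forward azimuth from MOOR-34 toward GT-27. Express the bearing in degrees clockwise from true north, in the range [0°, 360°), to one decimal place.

201.8°

MOOR-34: φ = -41.85167°, λ = -104.50567°
GT-27: φ = -55.08167°, λ = -113.89833°
Δλ = -9.3927°
y = sin Δλ · cos φ₂ = -0.093417
x = cos φ₁ sin φ₂ − sin φ₁ cos φ₂ cos Δλ = -0.233981
θ = atan2(y, x) = -158.2356° → 201.7644° (mod 360°)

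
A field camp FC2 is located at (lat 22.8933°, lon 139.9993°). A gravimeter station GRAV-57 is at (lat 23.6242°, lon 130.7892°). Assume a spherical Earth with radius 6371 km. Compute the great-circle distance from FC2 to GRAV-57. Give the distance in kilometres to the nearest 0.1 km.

Δφ = 0.7309°,  Δλ = -9.2101°
a = sin²(Δφ/2) + cos φ₁ cos φ₂ sin²(Δλ/2) = 0.005481
c = 2·arcsin(√a) = 0.148206 rad = 8.4916°
d = R·c = 6371 × 0.148206 = 944.2 km

944.2 km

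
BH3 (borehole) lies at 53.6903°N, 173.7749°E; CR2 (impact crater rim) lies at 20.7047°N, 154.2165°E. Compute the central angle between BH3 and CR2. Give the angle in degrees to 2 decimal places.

Δφ = -32.9856°,  Δλ = -19.5584°
a = sin²(Δφ/2) + cos φ₁ cos φ₂ sin²(Δλ/2) = 0.096576
c = 2·arcsin(√a) = 0.632000 rad = 36.2109°

36.21°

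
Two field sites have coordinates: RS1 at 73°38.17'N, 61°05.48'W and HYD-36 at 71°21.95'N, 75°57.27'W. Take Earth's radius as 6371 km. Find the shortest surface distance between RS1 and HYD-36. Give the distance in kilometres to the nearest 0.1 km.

555.4 km

RS1: φ = +73.63617°, λ = -61.09133°
HYD-36: φ = +71.36583°, λ = -75.95450°
Δφ = -2.2703°,  Δλ = -14.8632°
a = sin²(Δφ/2) + cos φ₁ cos φ₂ sin²(Δλ/2) = 0.001898
c = 2·arcsin(√a) = 0.087171 rad = 4.9945°
d = R·c = 6371 × 0.087171 = 555.4 km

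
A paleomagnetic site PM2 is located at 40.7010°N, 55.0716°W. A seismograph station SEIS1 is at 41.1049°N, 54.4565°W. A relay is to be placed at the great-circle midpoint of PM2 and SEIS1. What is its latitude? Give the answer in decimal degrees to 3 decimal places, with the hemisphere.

40.903°N

Bx = cos φ₂ cos Δλ = 0.753464,  By = cos φ₂ sin Δλ = 0.008089
φₘ = atan2(sin φ₁ + sin φ₂, √((cos φ₁ + Bx)² + By²)) = 40.90336°
λₘ = λ₁ + atan2(By, cos φ₁ + Bx) = -54.76499°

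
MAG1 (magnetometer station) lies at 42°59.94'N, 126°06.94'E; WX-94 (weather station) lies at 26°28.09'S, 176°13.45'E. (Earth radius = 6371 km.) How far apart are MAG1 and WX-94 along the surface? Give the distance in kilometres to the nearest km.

MAG1: φ = +42.99900°, λ = +126.11567°
WX-94: φ = -26.46817°, λ = +176.22417°
Δφ = -69.4672°,  Δλ = 50.1085°
a = sin²(Δφ/2) + cos φ₁ cos φ₂ sin²(Δλ/2) = 0.442038
c = 2·arcsin(√a) = 1.454610 rad = 83.3430°
d = R·c = 6371 × 1.454610 = 9267.3 km

9267 km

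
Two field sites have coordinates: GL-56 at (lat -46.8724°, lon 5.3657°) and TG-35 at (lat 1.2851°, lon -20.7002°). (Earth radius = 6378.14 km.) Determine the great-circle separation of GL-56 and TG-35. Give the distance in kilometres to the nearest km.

Δφ = 48.1575°,  Δλ = -26.0659°
a = sin²(Δφ/2) + cos φ₁ cos φ₂ sin²(Δλ/2) = 0.201215
c = 2·arcsin(√a) = 0.930328 rad = 53.3039°
d = R·c = 6378.14 × 0.930328 = 5933.8 km

5934 km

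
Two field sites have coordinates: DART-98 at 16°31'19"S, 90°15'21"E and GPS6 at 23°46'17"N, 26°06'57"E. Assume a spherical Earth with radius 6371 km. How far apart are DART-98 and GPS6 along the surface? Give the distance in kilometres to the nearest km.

8279 km

DART-98: φ = -16.52194°, λ = +90.25583°
GPS6: φ = +23.77139°, λ = +26.11583°
Δφ = 40.2933°,  Δλ = -64.1400°
a = sin²(Δφ/2) + cos φ₁ cos φ₂ sin²(Δλ/2) = 0.365972
c = 2·arcsin(√a) = 1.299421 rad = 74.4513°
d = R·c = 6371 × 1.299421 = 8278.6 km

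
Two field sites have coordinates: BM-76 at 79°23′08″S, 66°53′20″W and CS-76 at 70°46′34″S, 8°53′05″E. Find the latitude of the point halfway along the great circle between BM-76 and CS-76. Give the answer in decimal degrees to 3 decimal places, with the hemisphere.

77.850°S

BM-76: φ = -79.38556°, λ = -66.88889°
CS-76: φ = -70.77611°, λ = +8.88472°
Bx = cos φ₂ cos Δλ = 0.080917,  By = cos φ₂ sin Δλ = 0.319163
φₘ = atan2(sin φ₁ + sin φ₂, √((cos φ₁ + Bx)² + By²)) = -77.84967°
λₘ = λ₁ + atan2(By, cos φ₁ + Bx) = -16.60399°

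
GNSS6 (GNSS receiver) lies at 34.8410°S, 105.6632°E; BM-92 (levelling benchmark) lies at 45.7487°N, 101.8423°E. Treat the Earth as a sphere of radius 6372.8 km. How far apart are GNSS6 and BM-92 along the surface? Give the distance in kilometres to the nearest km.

Δφ = 80.5897°,  Δλ = -3.8209°
a = sin²(Δφ/2) + cos φ₁ cos φ₂ sin²(Δλ/2) = 0.418885
c = 2·arcsin(√a) = 1.407846 rad = 80.6636°
d = R·c = 6372.8 × 1.407846 = 8971.9 km

8972 km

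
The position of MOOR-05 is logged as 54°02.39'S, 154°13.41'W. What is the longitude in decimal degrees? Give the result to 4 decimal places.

154.2235°W

154° + 13.41′/60 = 154 + 0.22350 = 154.2235°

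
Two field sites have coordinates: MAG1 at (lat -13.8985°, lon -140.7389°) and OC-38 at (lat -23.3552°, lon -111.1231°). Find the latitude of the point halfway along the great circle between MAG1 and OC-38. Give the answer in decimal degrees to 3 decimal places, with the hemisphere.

19.220°S

Bx = cos φ₂ cos Δλ = 0.798128,  By = cos φ₂ sin Δλ = 0.453691
φₘ = atan2(sin φ₁ + sin φ₂, √((cos φ₁ + Bx)² + By²)) = -19.22001°
λₘ = λ₁ + atan2(By, cos φ₁ + Bx) = -126.35327°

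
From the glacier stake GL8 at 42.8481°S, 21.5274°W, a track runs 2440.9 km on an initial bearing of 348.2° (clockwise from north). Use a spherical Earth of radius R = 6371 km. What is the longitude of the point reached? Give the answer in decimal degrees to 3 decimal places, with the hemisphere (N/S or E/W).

δ = d/R = 2440.9/6371 = 0.383127 rad
φ₂ = arcsin(sin φ₁ cos δ + cos φ₁ sin δ cos θ)
   = arcsin(-0.68006·0.92750 + 0.73316·0.37382·0.97887) = -21.25219°
λ₂ = λ₁ + atan2(sin θ sin δ cos φ₁, cos δ − sin φ₁ sin φ₂) = -26.23227°

26.232°W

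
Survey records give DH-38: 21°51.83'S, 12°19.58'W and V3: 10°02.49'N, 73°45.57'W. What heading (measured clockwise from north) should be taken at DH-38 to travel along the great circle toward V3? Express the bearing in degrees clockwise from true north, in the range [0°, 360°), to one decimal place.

291.3°

DH-38: φ = -21.86383°, λ = -12.32633°
V3: φ = +10.04150°, λ = -73.75950°
Δλ = -61.4332°
y = sin Δλ · cos φ₂ = -0.864806
x = cos φ₁ sin φ₂ − sin φ₁ cos φ₂ cos Δλ = 0.337169
θ = atan2(y, x) = -68.7003° → 291.2997° (mod 360°)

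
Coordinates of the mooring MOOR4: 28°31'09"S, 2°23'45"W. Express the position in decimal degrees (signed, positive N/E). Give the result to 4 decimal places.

-28.5192°, -2.3958°

lat: 28.5192° S → -28.5192°
lon: 2.3958° W → -2.3958°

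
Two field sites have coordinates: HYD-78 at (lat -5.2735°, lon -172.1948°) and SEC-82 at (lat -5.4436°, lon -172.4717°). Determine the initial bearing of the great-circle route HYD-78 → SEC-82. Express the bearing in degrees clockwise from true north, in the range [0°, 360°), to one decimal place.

238.3°

Δλ = -0.2769°
y = sin Δλ · cos φ₂ = -0.004811
x = cos φ₁ sin φ₂ − sin φ₁ cos φ₂ cos Δλ = -0.002970
θ = atan2(y, x) = -121.6874° → 238.3126° (mod 360°)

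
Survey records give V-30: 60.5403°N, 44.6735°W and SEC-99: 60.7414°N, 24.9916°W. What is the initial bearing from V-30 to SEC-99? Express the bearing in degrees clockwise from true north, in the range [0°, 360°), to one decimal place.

Δλ = 19.6819°
y = sin Δλ · cos φ₂ = 0.164611
x = cos φ₁ sin φ₂ − sin φ₁ cos φ₂ cos Δλ = 0.028372
θ = atan2(y, x) = 80.2206° → 80.2206° (mod 360°)

80.2°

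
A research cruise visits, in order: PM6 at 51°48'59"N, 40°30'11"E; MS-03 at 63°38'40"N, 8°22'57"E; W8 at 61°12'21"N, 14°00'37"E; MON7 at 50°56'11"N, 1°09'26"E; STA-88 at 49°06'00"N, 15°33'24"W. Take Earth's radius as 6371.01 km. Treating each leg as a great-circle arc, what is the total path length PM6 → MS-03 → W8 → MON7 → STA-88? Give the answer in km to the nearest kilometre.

PM6: φ = +51.81639°, λ = +40.50306°
MS-03: φ = +63.64444°, λ = +8.38250°
W8: φ = +61.20583°, λ = +14.01028°
MON7: φ = +50.93639°, λ = +1.15722°
STA-88: φ = +49.10000°, λ = -15.55667°
PM6→MS-03: c = 0.357543 rad, d = 2277.91 km
MS-03→W8: c = 0.062240 rad, d = 396.53 km
W8→MON7: c = 0.217802 rad, d = 1387.62 km
MON7→STA-88: c = 0.189731 rad, d = 1208.78 km
Total = 2277.91 + 396.53 + 1387.62 + 1208.78 = 5270.84 km

5271 km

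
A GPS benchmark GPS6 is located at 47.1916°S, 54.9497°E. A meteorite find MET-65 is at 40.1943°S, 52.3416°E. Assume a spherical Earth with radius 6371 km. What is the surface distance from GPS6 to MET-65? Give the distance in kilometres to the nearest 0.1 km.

Δφ = 6.9973°,  Δλ = -2.6081°
a = sin²(Δφ/2) + cos φ₁ cos φ₂ sin²(Δλ/2) = 0.003993
c = 2·arcsin(√a) = 0.126463 rad = 7.2458°
d = R·c = 6371 × 0.126463 = 805.7 km

805.7 km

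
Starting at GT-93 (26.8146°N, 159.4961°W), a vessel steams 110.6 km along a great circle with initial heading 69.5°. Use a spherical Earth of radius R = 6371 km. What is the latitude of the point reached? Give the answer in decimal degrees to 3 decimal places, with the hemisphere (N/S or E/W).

27.159°N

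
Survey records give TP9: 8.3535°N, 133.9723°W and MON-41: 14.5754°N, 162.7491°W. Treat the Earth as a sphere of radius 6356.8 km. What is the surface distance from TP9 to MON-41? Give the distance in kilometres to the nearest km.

3201 km

Δφ = 6.2219°,  Δλ = -28.7768°
a = sin²(Δφ/2) + cos φ₁ cos φ₂ sin²(Δλ/2) = 0.062073
c = 2·arcsin(√a) = 0.503594 rad = 28.8538°
d = R·c = 6356.8 × 0.503594 = 3201.2 km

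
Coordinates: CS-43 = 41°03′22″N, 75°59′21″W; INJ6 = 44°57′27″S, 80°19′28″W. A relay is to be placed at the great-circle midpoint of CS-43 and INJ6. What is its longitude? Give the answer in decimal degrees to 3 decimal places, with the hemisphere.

78.088°W

CS-43: φ = +41.05611°, λ = -75.98917°
INJ6: φ = -44.95750°, λ = -80.32444°
Bx = cos φ₂ cos Δλ = 0.705606,  By = cos φ₂ sin Δλ = -0.053492
φₘ = atan2(sin φ₁ + sin φ₂, √((cos φ₁ + Bx)² + By²)) = -1.95209°
λₘ = λ₁ + atan2(By, cos φ₁ + Bx) = -78.08791°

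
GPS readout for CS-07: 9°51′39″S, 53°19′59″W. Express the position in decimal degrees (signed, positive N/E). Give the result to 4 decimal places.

lat: 9.8608° S → -9.8608°
lon: 53.3331° W → -53.3331°

-9.8608°, -53.3331°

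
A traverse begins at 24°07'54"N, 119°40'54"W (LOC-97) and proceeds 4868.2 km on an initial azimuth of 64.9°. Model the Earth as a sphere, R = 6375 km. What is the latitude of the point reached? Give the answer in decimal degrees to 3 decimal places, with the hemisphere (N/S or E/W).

34.266°N

LOC-97: φ = +24.13167°, λ = -119.68167°
δ = d/R = 4868.2/6375 = 0.763639 rad
φ₂ = arcsin(sin φ₁ cos δ + cos φ₁ sin δ cos θ)
   = arcsin(0.40883·0.72232 + 0.91261·0.69155·0.42420) = 34.26570°
λ₂ = λ₁ + atan2(sin θ sin δ cos φ₁, cos δ − sin φ₁ sin φ₂) = -70.41342°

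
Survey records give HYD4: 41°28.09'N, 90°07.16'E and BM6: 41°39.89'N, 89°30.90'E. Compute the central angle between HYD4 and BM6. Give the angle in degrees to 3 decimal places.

0.493°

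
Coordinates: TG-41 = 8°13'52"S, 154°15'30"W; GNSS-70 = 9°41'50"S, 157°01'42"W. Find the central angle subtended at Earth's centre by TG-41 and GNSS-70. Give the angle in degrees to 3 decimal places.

TG-41: φ = -8.23111°, λ = -154.25833°
GNSS-70: φ = -9.69722°, λ = -157.02833°
Δφ = -1.4661°,  Δλ = -2.7700°
a = sin²(Δφ/2) + cos φ₁ cos φ₂ sin²(Δλ/2) = 0.000734
c = 2·arcsin(√a) = 0.054177 rad = 3.1041°

3.104°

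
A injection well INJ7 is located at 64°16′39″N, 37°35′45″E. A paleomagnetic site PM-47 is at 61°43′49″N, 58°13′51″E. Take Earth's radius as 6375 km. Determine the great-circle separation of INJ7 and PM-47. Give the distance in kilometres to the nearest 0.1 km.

INJ7: φ = +64.27750°, λ = +37.59583°
PM-47: φ = +61.73028°, λ = +58.23083°
Δφ = -2.5472°,  Δλ = 20.6350°
a = sin²(Δφ/2) + cos φ₁ cos φ₂ sin²(Δλ/2) = 0.007088
c = 2·arcsin(√a) = 0.168579 rad = 9.6589°
d = R·c = 6375 × 0.168579 = 1074.7 km

1074.7 km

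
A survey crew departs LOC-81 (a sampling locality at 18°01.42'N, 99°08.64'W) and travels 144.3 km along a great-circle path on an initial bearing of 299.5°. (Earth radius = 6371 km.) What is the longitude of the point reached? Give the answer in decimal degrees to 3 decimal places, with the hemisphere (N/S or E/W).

100.336°W

LOC-81: φ = +18.02367°, λ = -99.14400°
δ = d/R = 144.3/6371 = 0.022650 rad
φ₂ = arcsin(sin φ₁ cos δ + cos φ₁ sin δ cos θ)
   = arcsin(0.30941·0.99974 + 0.95093·0.02265·0.49242) = 18.65902°
λ₂ = λ₁ + atan2(sin θ sin δ cos φ₁, cos δ − sin φ₁ sin φ₂) = -100.33612°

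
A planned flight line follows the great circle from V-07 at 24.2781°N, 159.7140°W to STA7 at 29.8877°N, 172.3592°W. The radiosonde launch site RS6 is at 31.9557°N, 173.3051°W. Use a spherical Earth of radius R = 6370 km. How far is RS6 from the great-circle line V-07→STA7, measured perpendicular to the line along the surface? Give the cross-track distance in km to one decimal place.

175.6 km

δ₁₃ = central angle V-07→RS6 = 0.248112 rad  (haversine)
θ₁₃ = bearing V-07→RS6 = 305.719°,  θ₁₂ = bearing V-07→STA7 = 299.274°
dₓₜ = R·arcsin(sin δ₁₃ · sin(θ₁₃ − θ₁₂)) = 6370·arcsin(0.24557·sin(6.445°)) = 175.608 km
|dₓₜ| = 175.608 km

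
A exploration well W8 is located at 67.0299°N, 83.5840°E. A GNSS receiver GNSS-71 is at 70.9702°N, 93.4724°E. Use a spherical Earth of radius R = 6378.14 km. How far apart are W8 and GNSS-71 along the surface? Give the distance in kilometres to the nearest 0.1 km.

588.5 km

Δφ = 3.9403°,  Δλ = 9.8884°
a = sin²(Δφ/2) + cos φ₁ cos φ₂ sin²(Δλ/2) = 0.002127
c = 2·arcsin(√a) = 0.092273 rad = 5.2869°
d = R·c = 6378.14 × 0.092273 = 588.5 km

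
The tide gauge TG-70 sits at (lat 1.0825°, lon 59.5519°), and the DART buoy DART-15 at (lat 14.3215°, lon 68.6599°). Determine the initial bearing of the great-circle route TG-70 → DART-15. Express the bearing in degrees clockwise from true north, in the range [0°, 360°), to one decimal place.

Δλ = 9.1080°
y = sin Δλ · cos φ₂ = 0.153377
x = cos φ₁ sin φ₂ − sin φ₁ cos φ₂ cos Δλ = 0.229244
θ = atan2(y, x) = 33.7846° → 33.7846° (mod 360°)

33.8°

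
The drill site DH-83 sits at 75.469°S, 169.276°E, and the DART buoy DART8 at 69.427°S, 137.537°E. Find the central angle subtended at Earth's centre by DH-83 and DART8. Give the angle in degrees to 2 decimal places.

11.11°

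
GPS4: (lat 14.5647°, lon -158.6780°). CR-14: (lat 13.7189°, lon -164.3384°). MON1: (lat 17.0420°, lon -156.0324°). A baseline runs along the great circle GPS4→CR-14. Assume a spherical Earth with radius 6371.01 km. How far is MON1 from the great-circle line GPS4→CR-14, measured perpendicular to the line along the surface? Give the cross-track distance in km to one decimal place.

δ₁₃ = central angle GPS4→MON1 = 0.061992 rad  (haversine)
θ₁₃ = bearing GPS4→MON1 = 45.426°,  θ₁₂ = bearing GPS4→CR-14 = 261.939°
dₓₜ = R·arcsin(sin δ₁₃ · sin(θ₁₃ − θ₁₂)) = 6371.01·arcsin(0.06195·sin(-216.513°)) = 234.901 km
|dₓₜ| = 234.901 km

234.9 km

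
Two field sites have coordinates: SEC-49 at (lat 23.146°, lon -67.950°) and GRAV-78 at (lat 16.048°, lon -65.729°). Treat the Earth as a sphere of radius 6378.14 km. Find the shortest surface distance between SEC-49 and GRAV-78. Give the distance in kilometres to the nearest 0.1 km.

Δφ = -7.0980°,  Δλ = 2.2210°
a = sin²(Δφ/2) + cos φ₁ cos φ₂ sin²(Δλ/2) = 0.004164
c = 2·arcsin(√a) = 0.129145 rad = 7.3994°
d = R·c = 6378.14 × 0.129145 = 823.7 km

823.7 km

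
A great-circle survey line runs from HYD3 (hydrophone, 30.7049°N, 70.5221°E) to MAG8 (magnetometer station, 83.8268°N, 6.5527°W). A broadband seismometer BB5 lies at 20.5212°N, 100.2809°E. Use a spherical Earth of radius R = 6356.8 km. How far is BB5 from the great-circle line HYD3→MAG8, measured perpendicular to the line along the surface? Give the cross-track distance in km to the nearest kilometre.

2948 km

δ₁₃ = central angle HYD3→BB5 = 0.499020 rad  (haversine)
θ₁₃ = bearing HYD3→BB5 = 103.749°,  θ₁₂ = bearing HYD3→MAG8 = 352.909°
dₓₜ = R·arcsin(sin δ₁₃ · sin(θ₁₃ − θ₁₂)) = 6356.8·arcsin(0.47857·sin(-249.160°)) = 2947.621 km
|dₓₜ| = 2947.621 km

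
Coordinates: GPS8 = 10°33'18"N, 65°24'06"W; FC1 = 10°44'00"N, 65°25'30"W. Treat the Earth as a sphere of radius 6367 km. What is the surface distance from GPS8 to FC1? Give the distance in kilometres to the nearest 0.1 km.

GPS8: φ = +10.55500°, λ = -65.40167°
FC1: φ = +10.73333°, λ = -65.42500°
Δφ = 0.1783°,  Δλ = -0.0233°
a = sin²(Δφ/2) + cos φ₁ cos φ₂ sin²(Δλ/2) = 0.000002
c = 2·arcsin(√a) = 0.003138 rad = 0.1798°
d = R·c = 6367 × 0.003138 = 20.0 km

20.0 km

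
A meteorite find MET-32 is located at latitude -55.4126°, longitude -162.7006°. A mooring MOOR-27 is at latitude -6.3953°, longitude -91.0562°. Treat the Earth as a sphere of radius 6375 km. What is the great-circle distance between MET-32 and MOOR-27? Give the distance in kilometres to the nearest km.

Δφ = 49.0173°,  Δλ = 71.6444°
a = sin²(Δφ/2) + cos φ₁ cos φ₂ sin²(Δλ/2) = 0.365323
c = 2·arcsin(√a) = 1.298075 rad = 74.3742°
d = R·c = 6375 × 1.298075 = 8275.2 km

8275 km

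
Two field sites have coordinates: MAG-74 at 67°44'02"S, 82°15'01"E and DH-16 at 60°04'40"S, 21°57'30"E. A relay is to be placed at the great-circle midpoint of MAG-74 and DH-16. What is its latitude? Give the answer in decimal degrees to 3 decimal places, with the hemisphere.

MAG-74: φ = -67.73389°, λ = +82.25028°
DH-16: φ = -60.07778°, λ = +21.95833°
Bx = cos φ₂ cos Δλ = 0.247208,  By = cos φ₂ sin Δλ = -0.433259
φₘ = atan2(sin φ₁ + sin φ₂, √((cos φ₁ + Bx)² + By²)) = -66.98141°
λₘ = λ₁ + atan2(By, cos φ₁ + Bx) = 47.56786°

66.981°S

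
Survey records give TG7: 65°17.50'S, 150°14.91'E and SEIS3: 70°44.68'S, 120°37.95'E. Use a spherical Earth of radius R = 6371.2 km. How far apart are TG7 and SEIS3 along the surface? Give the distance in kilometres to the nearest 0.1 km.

1355.1 km

TG7: φ = -65.29167°, λ = +150.24850°
SEIS3: φ = -70.74467°, λ = +120.63250°
Δφ = -5.4530°,  Δλ = -29.6160°
a = sin²(Δφ/2) + cos φ₁ cos φ₂ sin²(Δλ/2) = 0.011267
c = 2·arcsin(√a) = 0.212694 rad = 12.1865°
d = R·c = 6371.2 × 0.212694 = 1355.1 km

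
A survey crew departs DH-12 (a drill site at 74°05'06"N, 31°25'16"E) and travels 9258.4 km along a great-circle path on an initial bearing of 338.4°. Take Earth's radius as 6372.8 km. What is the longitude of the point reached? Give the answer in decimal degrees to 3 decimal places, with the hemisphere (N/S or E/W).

DH-12: φ = +74.08500°, λ = +31.42111°
δ = d/R = 9258.4/6372.8 = 1.452799 rad
φ₂ = arcsin(sin φ₁ cos δ + cos φ₁ sin δ cos θ)
   = arcsin(0.96167·0.11772 + 0.27421·0.99305·0.92978) = 21.49334°
λ₂ = λ₁ + atan2(sin θ sin δ cos φ₁, cos δ − sin φ₁ sin φ₂) = -125.44470°

125.445°W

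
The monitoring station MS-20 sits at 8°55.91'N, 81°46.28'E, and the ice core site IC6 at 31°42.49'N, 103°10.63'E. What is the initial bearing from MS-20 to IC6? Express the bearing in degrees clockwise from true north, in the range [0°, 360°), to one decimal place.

38.1°

MS-20: φ = +8.93183°, λ = +81.77133°
IC6: φ = +31.70817°, λ = +103.17717°
Δλ = 21.4058°
y = sin Δλ · cos φ₂ = 0.310495
x = cos φ₁ sin φ₂ − sin φ₁ cos φ₂ cos Δλ = 0.396246
θ = atan2(y, x) = 38.0819° → 38.0819° (mod 360°)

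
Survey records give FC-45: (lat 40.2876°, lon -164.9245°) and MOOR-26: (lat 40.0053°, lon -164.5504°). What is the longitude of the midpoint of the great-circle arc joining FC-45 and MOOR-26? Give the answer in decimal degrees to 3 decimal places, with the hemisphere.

164.737°W

Bx = cos φ₂ cos Δλ = 0.765969,  By = cos φ₂ sin Δλ = 0.005001
φₘ = atan2(sin φ₁ + sin φ₂, √((cos φ₁ + Bx)² + By²)) = 40.14660°
λₘ = λ₁ + atan2(By, cos φ₁ + Bx) = -164.73706°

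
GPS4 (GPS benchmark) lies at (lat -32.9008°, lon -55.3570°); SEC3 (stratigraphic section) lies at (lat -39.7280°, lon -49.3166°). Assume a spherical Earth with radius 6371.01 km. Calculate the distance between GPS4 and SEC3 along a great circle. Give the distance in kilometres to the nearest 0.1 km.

Δφ = -6.8272°,  Δλ = 6.0404°
a = sin²(Δφ/2) + cos φ₁ cos φ₂ sin²(Δλ/2) = 0.005338
c = 2·arcsin(√a) = 0.146253 rad = 8.3797°
d = R·c = 6371.01 × 0.146253 = 931.8 km

931.8 km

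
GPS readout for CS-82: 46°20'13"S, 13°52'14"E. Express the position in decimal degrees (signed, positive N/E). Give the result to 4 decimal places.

-46.3369°, +13.8706°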